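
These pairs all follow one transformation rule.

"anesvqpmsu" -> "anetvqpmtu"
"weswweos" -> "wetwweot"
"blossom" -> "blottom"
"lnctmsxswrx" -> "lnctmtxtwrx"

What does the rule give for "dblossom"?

dblottom

The pattern: replace every "s" with "t".
On "dblossom" that produces "dblottom".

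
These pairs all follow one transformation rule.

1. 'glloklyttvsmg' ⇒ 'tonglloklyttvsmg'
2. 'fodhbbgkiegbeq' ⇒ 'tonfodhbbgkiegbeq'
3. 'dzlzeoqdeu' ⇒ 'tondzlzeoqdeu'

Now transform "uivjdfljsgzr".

In each case the input is transformed by: prepend "ton".
So "uivjdfljsgzr" becomes "tonuivjdfljsgzr".

tonuivjdfljsgzr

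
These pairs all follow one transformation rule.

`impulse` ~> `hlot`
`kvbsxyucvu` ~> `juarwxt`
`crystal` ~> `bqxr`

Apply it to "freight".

eqdh

Rule — delete the last 3 characters, then shift every letter 1 place backward in the alphabet (wrapping around).
For "freight", step one produces "frei"; step two turns that into "eqdh".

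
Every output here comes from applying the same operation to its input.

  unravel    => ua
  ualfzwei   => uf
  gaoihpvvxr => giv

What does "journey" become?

jr

Rule — keep one character in every 3, starting at position 1 (positions 1st, 4th, 7th, ...), then delete the last character.
Applying both steps to "journey": "jry", then "jr".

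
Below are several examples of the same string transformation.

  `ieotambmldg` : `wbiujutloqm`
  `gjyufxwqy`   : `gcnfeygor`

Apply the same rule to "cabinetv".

jqvmbdki

The transformation: move the first 2 characters to the end (rotate left by 2), then shift every letter 8 places forward in the alphabet (wrapping around).
Applying both steps to "cabinetv": "binetvca", then "jqvmbdki".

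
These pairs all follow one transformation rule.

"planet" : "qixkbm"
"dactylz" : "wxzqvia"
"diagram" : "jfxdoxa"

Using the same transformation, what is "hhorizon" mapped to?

The pattern: swap the first and last characters, then shift every letter 3 places backward in the alphabet (wrapping around).
Working it through for "hhorizon": intermediate "nhorizoh", final "kelofwle".

kelofwle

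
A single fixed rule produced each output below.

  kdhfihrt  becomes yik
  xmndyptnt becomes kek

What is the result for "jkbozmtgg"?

The rule is to shift every letter 9 places backward in the alphabet (wrapping around), then keep only the last 3 characters.
Starting from "jkbozmtgg": after the first operation, "absfqdkxx"; after the second, "kxx".

kxx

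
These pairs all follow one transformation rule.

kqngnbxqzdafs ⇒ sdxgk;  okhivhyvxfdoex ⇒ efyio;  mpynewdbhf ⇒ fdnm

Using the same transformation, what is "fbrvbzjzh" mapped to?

Each output is the input with this applied: keep one character in every 3, starting at position 1 (positions 1st, 4th, 7th, ...), then reverse the string.
For "fbrvbzjzh", step one produces "fvj"; step two turns that into "jvf".

jvf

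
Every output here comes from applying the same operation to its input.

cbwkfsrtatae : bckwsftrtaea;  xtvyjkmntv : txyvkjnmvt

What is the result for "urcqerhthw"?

ruqcrethwh

The rule is to swap each adjacent pair of characters (1↔2, 3↔4, ...).
Applying that to "urcqerhthw" gives "ruqcrethwh".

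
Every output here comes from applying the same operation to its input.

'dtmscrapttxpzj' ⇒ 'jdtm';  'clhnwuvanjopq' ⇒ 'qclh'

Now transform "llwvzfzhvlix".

The pattern: move the first 3 characters to the end (rotate left by 3), then keep only the last 4 characters.
"llwvzfzhvlix" → "vzfzhvlixllw" → "xllw".

xllw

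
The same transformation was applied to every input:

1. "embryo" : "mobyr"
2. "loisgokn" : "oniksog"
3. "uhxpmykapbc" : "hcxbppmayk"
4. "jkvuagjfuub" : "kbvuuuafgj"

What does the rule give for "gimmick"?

The transformation: delete the first character, then take characters alternately from the front and the back (1st, last, 2nd, 2nd-last, ...).
Applying both steps to "gimmick": "immick", then "ikmcmi".
(Check on "embryo": → "mbryo" → "mobyr" ✓)

ikmcmi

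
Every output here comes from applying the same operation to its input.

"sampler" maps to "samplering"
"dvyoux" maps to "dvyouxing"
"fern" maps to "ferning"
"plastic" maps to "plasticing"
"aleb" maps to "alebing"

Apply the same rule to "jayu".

Each output is the input with this applied: append "ing".
Doing the same to "jayu": "jayuing".

jayuing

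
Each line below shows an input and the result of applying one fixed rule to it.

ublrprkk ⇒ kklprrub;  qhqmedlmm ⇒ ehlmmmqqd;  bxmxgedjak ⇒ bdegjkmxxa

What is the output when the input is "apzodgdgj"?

In each case the input is transformed by: sort the characters into alphabetical order, then move the first character to the end.
For "apzodgdgj", step one produces "addggjopz"; step two turns that into "ddggjopza".
(Check on "ublrprkk": → "bkklprru" → "kklprrub" ✓)

ddggjopza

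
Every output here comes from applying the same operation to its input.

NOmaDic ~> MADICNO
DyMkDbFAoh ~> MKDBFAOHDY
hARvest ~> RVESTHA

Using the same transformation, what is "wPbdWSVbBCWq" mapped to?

BDWSVBBCWQWP

The rule is to move the first 2 characters to the end (rotate left by 2), then convert every letter to uppercase.
On "wPbdWSVbBCWq": the first step gives "bdWSVbBCWqwP", and the second then gives "BDWSVBBCWQWP".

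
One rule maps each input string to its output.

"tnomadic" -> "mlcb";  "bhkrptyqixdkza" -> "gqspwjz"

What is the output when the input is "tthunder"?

stcq

Rule — shift every letter 1 place backward in the alphabet (wrapping around), then keep every other character starting from the second (positions 2nd, 4th, 6th, ...).
For "tthunder", step one produces "ssgtmcdq"; step two turns that into "stcq".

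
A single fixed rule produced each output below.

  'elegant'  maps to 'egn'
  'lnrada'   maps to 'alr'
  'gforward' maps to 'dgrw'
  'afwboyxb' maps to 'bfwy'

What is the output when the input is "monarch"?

cmo

Rule — sort the characters into alphabetical order, then keep every other character starting from the second (positions 2nd, 4th, 6th, ...).
Starting from "monarch": after the first operation, "achmnor"; after the second, "cmo".
(Check on "gforward": → "adfgorrw" → "dgrw" ✓)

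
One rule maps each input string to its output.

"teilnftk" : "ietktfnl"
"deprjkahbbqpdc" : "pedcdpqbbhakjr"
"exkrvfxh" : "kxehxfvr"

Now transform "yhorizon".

ohynozir

Rule — reverse the string, then move the last 3 characters to the front (rotate right by 3).
For "yhorizon", step one produces "nozirohy"; step two turns that into "ohynozir".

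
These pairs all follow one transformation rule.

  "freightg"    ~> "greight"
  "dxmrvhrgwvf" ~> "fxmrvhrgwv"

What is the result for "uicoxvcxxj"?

jicoxvcxx

What's happening: delete the first character, then move the last character to the front.
On "uicoxvcxxj": the first step gives "icoxvcxxj", and the second then gives "jicoxvcxx".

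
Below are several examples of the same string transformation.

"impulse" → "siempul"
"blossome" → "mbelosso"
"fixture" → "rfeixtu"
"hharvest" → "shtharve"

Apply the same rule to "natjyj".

Looking at the pairs, the operation is to swap the first and last characters, then move the last 2 characters to the front (rotate right by 2).
On "natjyj": the first step gives "jatjyn", and the second then gives "ynjatj".
(Check on "impulse": → "empulsi" → "siempul" ✓)

ynjatj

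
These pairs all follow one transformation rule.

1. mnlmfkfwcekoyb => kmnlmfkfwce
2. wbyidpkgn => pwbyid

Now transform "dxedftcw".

What's happening: delete the last 3 characters, then move the last character to the front.
Starting from "dxedftcw": after the first operation, "dxedf"; after the second, "fdxed".

fdxed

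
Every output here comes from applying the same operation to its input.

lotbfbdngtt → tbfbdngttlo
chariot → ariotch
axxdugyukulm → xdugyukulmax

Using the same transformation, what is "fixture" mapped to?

xturefi

The transformation: move the first 2 characters to the end (rotate left by 2).
On "fixture" that produces "xturefi".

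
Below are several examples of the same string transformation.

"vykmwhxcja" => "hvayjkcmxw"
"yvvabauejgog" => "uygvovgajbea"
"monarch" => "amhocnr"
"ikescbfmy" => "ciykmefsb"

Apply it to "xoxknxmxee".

Looking at the pairs, the operation is to take characters alternately from the front and the back (1st, last, 2nd, 2nd-last, ...), then move the last character to the front.
Applying both steps to "xoxknxmxee": "xeoexxkmnx", then "xxeoexxkmn".

xxeoexxkmn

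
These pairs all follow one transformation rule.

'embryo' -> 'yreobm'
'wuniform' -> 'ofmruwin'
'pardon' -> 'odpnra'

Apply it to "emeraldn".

The pattern: swap the front and back halves of the string, then swap each adjacent pair of characters (1↔2, 3↔4, ...).
Applying both steps to "emeraldn": "aldnemer", then "landmere".

landmere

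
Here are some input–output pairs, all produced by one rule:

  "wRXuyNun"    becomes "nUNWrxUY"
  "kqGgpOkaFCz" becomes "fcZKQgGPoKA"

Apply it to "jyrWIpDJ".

PdjJYRwi

Rule — flip the case of every letter, then move the last 3 characters to the front (rotate right by 3).
"jyrWIpDJ" → "JYRwiPdj" → "PdjJYRwi".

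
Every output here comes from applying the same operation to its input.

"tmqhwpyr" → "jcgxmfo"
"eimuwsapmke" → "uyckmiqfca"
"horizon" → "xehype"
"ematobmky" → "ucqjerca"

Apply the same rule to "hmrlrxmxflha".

In each case the input is transformed by: delete the last character, then shift every letter 10 places backward in the alphabet (wrapping around).
For "hmrlrxmxflha", step one produces "hmrlrxmxflh"; step two turns that into "xchbhncnvbx".
(Check on "ematobmky": → "ematobmk" → "ucqjerca" ✓)

xchbhncnvbx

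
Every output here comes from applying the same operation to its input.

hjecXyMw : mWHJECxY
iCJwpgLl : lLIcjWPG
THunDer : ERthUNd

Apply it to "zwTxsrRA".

raZWtXSR

Rule — move the last 2 characters to the front (rotate right by 2), then flip the case of every letter.
For "zwTxsrRA" the result is "raZWtXSR".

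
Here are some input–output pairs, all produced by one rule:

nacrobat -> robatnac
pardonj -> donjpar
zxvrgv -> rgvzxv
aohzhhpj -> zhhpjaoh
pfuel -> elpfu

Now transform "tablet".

lettab

The transformation: move the first 3 characters to the end (rotate left by 3).
"tablet" → "lettab".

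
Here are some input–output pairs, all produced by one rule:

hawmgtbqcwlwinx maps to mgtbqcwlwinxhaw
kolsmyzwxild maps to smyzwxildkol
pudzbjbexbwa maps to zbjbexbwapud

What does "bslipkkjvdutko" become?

The pattern: move the first 3 characters to the end (rotate left by 3).
Applying that to "bslipkkjvdutko" gives "ipkkjvdutkobsl".

ipkkjvdutkobsl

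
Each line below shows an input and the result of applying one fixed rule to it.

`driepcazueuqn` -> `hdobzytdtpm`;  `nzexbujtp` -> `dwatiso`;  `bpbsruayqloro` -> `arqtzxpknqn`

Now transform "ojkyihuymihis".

In each case the input is transformed by: delete the first 2 characters, then shift every letter 1 place backward in the alphabet (wrapping around).
Working it through for "ojkyihuymihis": intermediate "kyihuymihis", final "jxhgtxlhghr".

jxhgtxlhghr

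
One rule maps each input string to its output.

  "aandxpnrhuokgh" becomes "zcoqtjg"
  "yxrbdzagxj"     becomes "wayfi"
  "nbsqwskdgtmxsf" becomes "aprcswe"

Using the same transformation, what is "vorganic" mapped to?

nfmb

The transformation: keep every other character starting from the second (positions 2nd, 4th, 6th, ...), then shift every letter 1 place backward in the alphabet (wrapping around).
So "vorganic" becomes "nfmb".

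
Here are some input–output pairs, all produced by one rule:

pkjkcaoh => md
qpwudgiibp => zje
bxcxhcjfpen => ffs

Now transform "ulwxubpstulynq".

The rule is to shift every letter 3 places forward in the alphabet (wrapping around), then keep one character in every 3, starting at position 3 (positions 3rd, 6th, 9th, ...).
Starting from "ulwxubpstulynq": after the first operation, "xozaxesvwxobqt"; after the second, "zewb".

zewb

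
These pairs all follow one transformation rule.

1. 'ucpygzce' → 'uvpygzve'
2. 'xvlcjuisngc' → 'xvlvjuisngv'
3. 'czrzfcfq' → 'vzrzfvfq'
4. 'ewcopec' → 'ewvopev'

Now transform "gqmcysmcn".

gqmvysmvn

In each case the input is transformed by: replace every "c" with "v".
For "gqmcysmcn" the result is "gqmvysmvn".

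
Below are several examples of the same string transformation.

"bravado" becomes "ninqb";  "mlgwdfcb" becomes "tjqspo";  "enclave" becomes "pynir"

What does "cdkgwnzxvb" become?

xtjamkio

Each output is the input with this applied: shift every letter 13 places forward in the alphabet (wrapping around) — i.e. ROT13, then delete the first 2 characters.
Working it through for "cdkgwnzxvb": intermediate "pqxtjamkio", final "xtjamkio".
(Check on "bravado": → "oeninqb" → "ninqb" ✓)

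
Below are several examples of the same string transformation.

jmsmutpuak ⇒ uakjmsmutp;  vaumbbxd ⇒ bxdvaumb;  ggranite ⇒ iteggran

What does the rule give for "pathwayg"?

aygpathw

In each case the input is transformed by: move the last 3 characters to the front (rotate right by 3).
For "pathwayg" the result is "aygpathw".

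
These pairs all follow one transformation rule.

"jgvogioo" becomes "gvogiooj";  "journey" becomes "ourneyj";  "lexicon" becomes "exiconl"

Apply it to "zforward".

Each output is the input with this applied: move the first character to the end.
Doing the same to "zforward": "forwardz".

forwardz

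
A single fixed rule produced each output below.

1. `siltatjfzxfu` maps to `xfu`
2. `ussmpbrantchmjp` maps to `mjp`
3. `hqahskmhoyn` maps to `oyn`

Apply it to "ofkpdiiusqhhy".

hhy

Looking at the pairs, the operation is to keep only the last 3 characters.
Applying that to "ofkpdiiusqhhy" gives "hhy".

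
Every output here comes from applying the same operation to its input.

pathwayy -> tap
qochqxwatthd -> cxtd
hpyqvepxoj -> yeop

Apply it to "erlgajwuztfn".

ljzn

Rule — move the first 2 characters to the end (rotate left by 2), then keep one character in every 3, starting at position 1 (positions 1st, 4th, 7th, ...).
Starting from "erlgajwuztfn": after the first operation, "lgajwuztfner"; after the second, "ljzn".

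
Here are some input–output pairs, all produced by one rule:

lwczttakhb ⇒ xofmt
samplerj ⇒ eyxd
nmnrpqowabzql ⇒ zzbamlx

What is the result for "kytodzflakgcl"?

wfprmsx

In each case the input is transformed by: shift every letter 12 places forward in the alphabet (wrapping around), then keep every other character starting from the first (positions 1st, 3rd, 5th, ...).
Applying both steps to "kytodzflakgcl": "wkfaplrxmwsox", then "wfprmsx".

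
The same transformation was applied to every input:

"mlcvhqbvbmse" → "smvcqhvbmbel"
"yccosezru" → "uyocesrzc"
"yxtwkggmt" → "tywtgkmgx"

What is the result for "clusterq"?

The transformation: swap each adjacent pair of characters (1↔2, 3↔4, ...), then swap the first and last characters.
"clusterq" → "lcsuetqr" → "rcsuetql".

rcsuetql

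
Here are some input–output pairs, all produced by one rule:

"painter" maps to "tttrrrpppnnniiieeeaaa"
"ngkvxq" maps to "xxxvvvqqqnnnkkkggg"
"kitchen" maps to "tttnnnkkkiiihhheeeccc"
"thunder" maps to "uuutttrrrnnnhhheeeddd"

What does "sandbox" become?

The pattern: sort the characters into reverse alphabetical order, then repeat every character 3 times.
For "sandbox" the result is "xxxsssooonnndddbbbaaa".

xxxsssooonnndddbbbaaa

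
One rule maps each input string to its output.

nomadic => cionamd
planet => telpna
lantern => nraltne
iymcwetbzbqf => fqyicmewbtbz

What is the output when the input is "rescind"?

The pattern: move the last 2 characters to the front (rotate right by 2), then swap each adjacent pair of characters (1↔2, 3↔4, ...).
On "rescind" that produces "dnercsi".

dnercsi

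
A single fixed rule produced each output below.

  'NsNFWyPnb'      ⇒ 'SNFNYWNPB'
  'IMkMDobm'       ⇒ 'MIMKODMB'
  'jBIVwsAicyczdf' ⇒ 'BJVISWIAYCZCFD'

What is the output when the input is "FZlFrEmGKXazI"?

The pattern: swap each adjacent pair of characters (1↔2, 3↔4, ...), then convert every letter to uppercase.
For "FZlFrEmGKXazI" the result is "ZFFLERGMXKZAI".

ZFFLERGMXKZAI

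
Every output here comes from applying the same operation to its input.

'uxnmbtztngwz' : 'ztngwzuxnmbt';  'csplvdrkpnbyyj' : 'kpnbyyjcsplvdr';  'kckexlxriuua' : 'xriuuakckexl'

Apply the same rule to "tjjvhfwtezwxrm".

The transformation: swap the front and back halves of the string.
Applying that to "tjjvhfwtezwxrm" gives "tezwxrmtjjvhfw".

tezwxrmtjjvhfw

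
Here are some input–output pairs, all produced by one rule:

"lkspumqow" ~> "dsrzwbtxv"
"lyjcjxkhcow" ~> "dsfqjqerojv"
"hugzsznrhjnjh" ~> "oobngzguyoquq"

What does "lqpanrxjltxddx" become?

The transformation: shift every letter 7 places forward in the alphabet (wrapping around), then move the last character to the front.
For "lqpanrxjltxddx", step one produces "sxwhuyeqsaekke"; step two turns that into "esxwhuyeqsaekk".

esxwhuyeqsaekk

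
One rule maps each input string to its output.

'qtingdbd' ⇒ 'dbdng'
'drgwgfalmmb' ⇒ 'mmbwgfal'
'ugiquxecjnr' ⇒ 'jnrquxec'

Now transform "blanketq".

Each output is the input with this applied: delete the first 3 characters, then move the last 3 characters to the front (rotate right by 3).
"blanketq" → "nketq" → "etqnk".
(Check on "drgwgfalmmb": → "wgfalmmb" → "mmbwgfal" ✓)

etqnk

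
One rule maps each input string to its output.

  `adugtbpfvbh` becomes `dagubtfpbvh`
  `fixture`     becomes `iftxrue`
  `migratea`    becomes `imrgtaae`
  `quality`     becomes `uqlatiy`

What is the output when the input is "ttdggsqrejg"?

In each case the input is transformed by: swap each adjacent pair of characters (1↔2, 3↔4, ...).
So "ttdggsqrejg" becomes "ttgdsgrqjeg".

ttgdsgrqjeg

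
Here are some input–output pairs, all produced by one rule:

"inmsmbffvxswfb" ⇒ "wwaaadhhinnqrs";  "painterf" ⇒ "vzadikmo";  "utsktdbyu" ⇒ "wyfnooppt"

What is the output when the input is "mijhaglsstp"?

vbcdeghknno

The rule is to sort the characters into alphabetical order, then shift every letter 5 places backward in the alphabet (wrapping around).
Applying both steps to "mijhaglsstp": "aghijlmpsst", then "vbcdeghknno".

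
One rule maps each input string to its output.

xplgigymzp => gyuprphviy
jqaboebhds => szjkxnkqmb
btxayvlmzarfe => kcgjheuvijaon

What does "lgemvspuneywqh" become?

upnvebydwnhfzq

Each output is the input with this applied: shift every letter 9 places forward in the alphabet (wrapping around).
Applying that to "lgemvspuneywqh" gives "upnvebydwnhfzq".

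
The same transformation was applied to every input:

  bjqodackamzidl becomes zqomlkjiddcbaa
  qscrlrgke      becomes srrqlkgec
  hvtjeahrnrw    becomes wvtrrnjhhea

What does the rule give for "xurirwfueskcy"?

yxwuusrrkifec

Looking at the pairs, the operation is to sort the characters into reverse alphabetical order.
"xurirwfueskcy" → "yxwuusrrkifec".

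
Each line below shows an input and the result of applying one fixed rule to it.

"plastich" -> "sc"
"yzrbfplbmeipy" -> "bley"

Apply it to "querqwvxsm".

The rule is to move the first character to the end, then keep one character in every 3, starting at position 3 (positions 3rd, 6th, 9th, ...).
On "querqwvxsm": the first step gives "uerqwvxsmq", and the second then gives "rvm".

rvm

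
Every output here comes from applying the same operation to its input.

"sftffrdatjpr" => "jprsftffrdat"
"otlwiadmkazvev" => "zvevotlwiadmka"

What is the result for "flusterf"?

ffluster

The pattern: move the first 3 characters to the end (rotate left by 3), then swap the front and back halves of the string.
Applying both steps to "flusterf": "sterfflu", then "ffluster".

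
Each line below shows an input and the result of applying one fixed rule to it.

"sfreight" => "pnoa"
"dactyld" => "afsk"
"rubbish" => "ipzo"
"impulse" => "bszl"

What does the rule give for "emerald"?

yhsk

What's happening: shift every letter 7 places forward in the alphabet (wrapping around), then keep only the last 4 characters.
Applying that to "emerald" gives "yhsk".
(Check on "rubbish": → "ybiipzo" → "ipzo" ✓)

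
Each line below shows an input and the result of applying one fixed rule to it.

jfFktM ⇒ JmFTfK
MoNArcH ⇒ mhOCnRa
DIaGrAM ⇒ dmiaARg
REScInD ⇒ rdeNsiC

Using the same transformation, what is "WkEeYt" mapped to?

wTKyeE

The pattern: flip the case of every letter, then take characters alternately from the front and the back (1st, last, 2nd, 2nd-last, ...).
For "WkEeYt", step one produces "wKeEyT"; step two turns that into "wTKyeE".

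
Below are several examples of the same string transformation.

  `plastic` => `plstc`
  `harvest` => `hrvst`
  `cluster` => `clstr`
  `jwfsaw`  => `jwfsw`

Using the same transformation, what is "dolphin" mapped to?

Rule — remove every vowel.
"dolphin" → "dlphn".

dlphn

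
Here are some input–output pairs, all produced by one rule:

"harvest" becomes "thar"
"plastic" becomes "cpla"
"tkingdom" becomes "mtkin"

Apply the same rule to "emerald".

What's happening: move the last character to the front, then delete the last 3 characters.
Working it through for "emerald": intermediate "demeral", final "deme".
(Check on "plastic": → "cplasti" → "cpla" ✓)

deme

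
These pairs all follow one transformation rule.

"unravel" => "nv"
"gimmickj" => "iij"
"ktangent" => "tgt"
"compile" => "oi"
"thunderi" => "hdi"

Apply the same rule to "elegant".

What's happening: keep one character in every 3, starting at position 2 (positions 2nd, 5th, 8th, ...).
On "elegant" that produces "la".

la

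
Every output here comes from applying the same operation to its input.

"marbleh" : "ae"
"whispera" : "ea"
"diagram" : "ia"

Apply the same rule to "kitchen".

The pattern: keep every other character starting from the second (positions 2nd, 4th, 6th, ...), then keep only the vowels.
"kitchen" → "ice" → "ie".
(Check on "marbleh": → "abe" → "ae" ✓)

ie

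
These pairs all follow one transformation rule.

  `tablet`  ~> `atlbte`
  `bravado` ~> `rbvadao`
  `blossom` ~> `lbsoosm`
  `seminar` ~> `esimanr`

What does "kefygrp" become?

In each case the input is transformed by: swap each adjacent pair of characters (1↔2, 3↔4, ...).
So "kefygrp" becomes "ekyfrgp".

ekyfrgp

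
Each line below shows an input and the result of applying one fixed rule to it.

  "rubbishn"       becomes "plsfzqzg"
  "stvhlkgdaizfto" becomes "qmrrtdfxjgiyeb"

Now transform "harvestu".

fsyrpqtc

Looking at the pairs, the operation is to take characters alternately from the front and the back (1st, last, 2nd, 2nd-last, ...), then shift every letter 2 places backward in the alphabet (wrapping around).
For "harvestu", step one produces "huatrsve"; step two turns that into "fsyrpqtc".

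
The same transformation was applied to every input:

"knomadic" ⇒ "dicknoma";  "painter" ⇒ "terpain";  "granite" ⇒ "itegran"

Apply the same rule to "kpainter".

terkpain

In each case the input is transformed by: move the last 3 characters to the front (rotate right by 3).
So "kpainter" becomes "terkpain".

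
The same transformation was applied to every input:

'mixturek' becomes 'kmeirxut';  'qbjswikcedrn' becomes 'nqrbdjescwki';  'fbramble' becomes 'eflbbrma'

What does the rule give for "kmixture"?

ekrmuitx

The transformation: take characters alternately from the front and the back (1st, last, 2nd, 2nd-last, ...), then swap each adjacent pair of characters (1↔2, 3↔4, ...).
For "kmixture", step one produces "kemriuxt"; step two turns that into "ekrmuitx".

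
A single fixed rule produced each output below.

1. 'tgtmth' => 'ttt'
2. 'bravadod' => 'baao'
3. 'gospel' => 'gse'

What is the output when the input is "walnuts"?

wlus

The rule is to keep every other character starting from the first (positions 1st, 3rd, 5th, ...).
"walnuts" → "wlus".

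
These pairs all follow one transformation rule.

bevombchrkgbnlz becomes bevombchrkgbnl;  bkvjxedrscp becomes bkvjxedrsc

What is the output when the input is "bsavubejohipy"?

bsavubejohip

The pattern: delete the last character.
"bsavubejohipy" → "bsavubejohip".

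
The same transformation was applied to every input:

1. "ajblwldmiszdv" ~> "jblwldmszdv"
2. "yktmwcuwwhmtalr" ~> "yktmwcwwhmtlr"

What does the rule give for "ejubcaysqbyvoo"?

In each case the input is transformed by: remove every vowel.
Applying that to "ejubcaysqbyvoo" gives "jbcysqbyv".

jbcysqbyv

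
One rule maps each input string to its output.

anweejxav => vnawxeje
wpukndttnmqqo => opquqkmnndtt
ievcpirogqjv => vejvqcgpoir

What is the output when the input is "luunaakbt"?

tubuknaa

In each case the input is transformed by: take characters alternately from the front and the back (1st, last, 2nd, 2nd-last, ...), then delete the first character.
So "luunaakbt" becomes "tubuknaa".
(Check on "anweejxav": → "avnawxeje" → "vnawxeje" ✓)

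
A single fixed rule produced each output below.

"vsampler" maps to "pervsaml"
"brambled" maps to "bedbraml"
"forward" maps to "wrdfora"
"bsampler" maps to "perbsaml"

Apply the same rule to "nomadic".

aicnomd

What's happening: move the last 3 characters to the front (rotate right by 3), then swap the first and last characters.
Starting from "nomadic": after the first operation, "dicnoma"; after the second, "aicnomd".
(Check on "bsampler": → "lerbsamp" → "perbsaml" ✓)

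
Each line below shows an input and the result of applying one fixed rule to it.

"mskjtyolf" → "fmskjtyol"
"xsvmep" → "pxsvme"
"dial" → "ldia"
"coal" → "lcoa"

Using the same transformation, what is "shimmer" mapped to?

rshimme

Each output is the input with this applied: move the last character to the front.
For "shimmer" the result is "rshimme".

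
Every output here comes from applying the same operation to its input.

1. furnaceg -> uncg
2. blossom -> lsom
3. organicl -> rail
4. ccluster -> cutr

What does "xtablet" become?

tbet

The rule is to swap each adjacent pair of characters (1↔2, 3↔4, ...), then keep every other character starting from the first (positions 1st, 3rd, 5th, ...).
"xtablet" → "txbaelt" → "tbet".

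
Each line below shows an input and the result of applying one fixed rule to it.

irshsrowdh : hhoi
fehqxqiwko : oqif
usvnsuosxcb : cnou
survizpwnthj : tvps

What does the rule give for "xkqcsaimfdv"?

dcix

The rule is to keep one character in every 3, starting at position 1 (positions 1st, 4th, 7th, ...), then swap the first and last characters.
On "xkqcsaimfdv": the first step gives "xcid", and the second then gives "dcix".
(Check on "survizpwnthj": → "svpt" → "tvps" ✓)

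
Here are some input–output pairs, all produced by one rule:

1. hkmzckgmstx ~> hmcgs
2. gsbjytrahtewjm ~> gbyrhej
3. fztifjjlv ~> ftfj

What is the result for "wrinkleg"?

wike

Each output is the input with this applied: swap each adjacent pair of characters (1↔2, 3↔4, ...), then keep every other character starting from the second (positions 2nd, 4th, 6th, ...).
For "wrinkleg", step one produces "rwnilkge"; step two turns that into "wike".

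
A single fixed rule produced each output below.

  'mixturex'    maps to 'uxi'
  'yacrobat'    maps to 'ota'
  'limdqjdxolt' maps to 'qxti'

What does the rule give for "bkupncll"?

nlk

The transformation: keep one character in every 3, starting at position 2 (positions 2nd, 5th, 8th, ...), then move the first character to the end.
"bkupncll" → "knl" → "nlk".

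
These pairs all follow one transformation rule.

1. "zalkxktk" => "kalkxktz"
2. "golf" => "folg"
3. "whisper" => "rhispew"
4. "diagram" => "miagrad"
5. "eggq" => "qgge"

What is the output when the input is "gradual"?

The pattern: swap the first and last characters.
Applying that to "gradual" gives "lraduag".

lraduag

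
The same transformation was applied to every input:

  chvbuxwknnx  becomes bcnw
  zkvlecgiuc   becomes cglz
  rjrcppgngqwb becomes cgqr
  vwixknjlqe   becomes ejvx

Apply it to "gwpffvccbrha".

cfgr

Rule — keep one character in every 3, starting at position 1 (positions 1st, 4th, 7th, ...), then sort the characters into alphabetical order.
For "gwpffvccbrha", step one produces "gfcr"; step two turns that into "cfgr".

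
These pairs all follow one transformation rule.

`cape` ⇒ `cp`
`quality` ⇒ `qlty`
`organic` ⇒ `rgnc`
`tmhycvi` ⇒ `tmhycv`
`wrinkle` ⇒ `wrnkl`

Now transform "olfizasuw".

lfzsw

Rule — remove every vowel.
"olfizasuw" → "lfzsw".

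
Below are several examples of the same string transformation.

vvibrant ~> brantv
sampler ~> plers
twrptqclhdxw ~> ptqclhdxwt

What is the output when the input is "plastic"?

sticp

What's happening: move the first 3 characters to the end (rotate left by 3), then delete the last 2 characters.
Working it through for "plastic": intermediate "sticpla", final "sticp".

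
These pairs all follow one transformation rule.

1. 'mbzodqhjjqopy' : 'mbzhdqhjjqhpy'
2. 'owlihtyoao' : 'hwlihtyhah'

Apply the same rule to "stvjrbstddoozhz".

The pattern: replace every "o" with "h".
"stvjrbstddoozhz" → "stvjrbstddhhzhz".

stvjrbstddhhzhz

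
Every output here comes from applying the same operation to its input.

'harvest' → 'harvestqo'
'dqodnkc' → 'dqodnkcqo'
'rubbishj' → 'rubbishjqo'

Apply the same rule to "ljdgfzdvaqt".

ljdgfzdvaqtqo

The rule is to append "qo".
Applying that to "ljdgfzdvaqt" gives "ljdgfzdvaqtqo".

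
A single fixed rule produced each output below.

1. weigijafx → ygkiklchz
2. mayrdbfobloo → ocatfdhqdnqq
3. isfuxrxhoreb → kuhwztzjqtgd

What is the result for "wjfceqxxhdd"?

ylhegszzjff

Rule — shift every letter 2 places forward in the alphabet (wrapping around).
Applying that to "wjfceqxxhdd" gives "ylhegszzjff".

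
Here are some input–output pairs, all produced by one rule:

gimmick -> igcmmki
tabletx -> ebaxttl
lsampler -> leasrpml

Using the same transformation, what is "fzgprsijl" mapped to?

igfzsrplj

Each output is the input with this applied: sort the characters into reverse alphabetical order, then move the last 3 characters to the front (rotate right by 3).
On "fzgprsijl" that produces "igfzsrplj".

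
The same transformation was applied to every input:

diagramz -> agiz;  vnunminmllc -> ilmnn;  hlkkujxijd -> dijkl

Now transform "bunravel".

The pattern: keep every other character starting from the second (positions 2nd, 4th, 6th, ...), then sort the characters into alphabetical order.
"bunravel" → "urvl" → "lruv".

lruv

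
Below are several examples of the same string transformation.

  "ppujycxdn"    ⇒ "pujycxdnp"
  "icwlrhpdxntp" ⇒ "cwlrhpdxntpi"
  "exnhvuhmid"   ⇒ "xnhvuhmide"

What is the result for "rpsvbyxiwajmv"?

psvbyxiwajmvr

Looking at the pairs, the operation is to move the first character to the end.
"rpsvbyxiwajmv" → "psvbyxiwajmvr".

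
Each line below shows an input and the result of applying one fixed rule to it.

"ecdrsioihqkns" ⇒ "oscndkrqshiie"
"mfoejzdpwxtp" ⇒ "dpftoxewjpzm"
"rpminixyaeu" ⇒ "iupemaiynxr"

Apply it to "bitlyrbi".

yiibtrlb

Looking at the pairs, the operation is to take characters alternately from the front and the back (1st, last, 2nd, 2nd-last, ...), then swap the first and last characters.
For "bitlyrbi" the result is "yiibtrlb".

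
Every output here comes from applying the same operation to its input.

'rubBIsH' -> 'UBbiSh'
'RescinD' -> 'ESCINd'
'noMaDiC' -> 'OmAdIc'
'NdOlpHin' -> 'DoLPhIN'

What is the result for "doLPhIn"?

The rule is to flip the case of every letter, then delete the first character.
Applying both steps to "doLPhIn": "DOlpHiN", then "OlpHiN".

OlpHiN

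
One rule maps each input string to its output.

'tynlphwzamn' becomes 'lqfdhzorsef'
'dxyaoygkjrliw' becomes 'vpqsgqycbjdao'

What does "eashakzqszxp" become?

wskzscrikrph

Each output is the input with this applied: shift every letter 8 places backward in the alphabet (wrapping around).
So "eashakzqszxp" becomes "wskzscrikrph".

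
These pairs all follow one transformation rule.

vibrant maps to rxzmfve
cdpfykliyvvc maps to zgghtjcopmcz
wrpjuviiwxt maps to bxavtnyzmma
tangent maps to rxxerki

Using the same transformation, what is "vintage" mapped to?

kizmrxe

The rule is to move the last 2 characters to the front (rotate right by 2), then shift every letter 4 places forward in the alphabet (wrapping around).
For "vintage", step one produces "gevinta"; step two turns that into "kizmrxe".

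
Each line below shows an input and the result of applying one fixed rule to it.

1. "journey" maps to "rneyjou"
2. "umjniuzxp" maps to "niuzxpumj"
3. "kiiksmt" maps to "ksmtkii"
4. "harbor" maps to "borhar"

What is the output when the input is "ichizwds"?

The rule is to move the first 3 characters to the end (rotate left by 3).
Doing the same to "ichizwds": "izwdsich".

izwdsich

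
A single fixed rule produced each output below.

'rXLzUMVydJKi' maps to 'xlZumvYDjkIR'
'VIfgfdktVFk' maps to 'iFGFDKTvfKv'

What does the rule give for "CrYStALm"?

RysTalMc

The pattern: move the first character to the end, then flip the case of every letter.
For "CrYStALm" the result is "RysTalMc".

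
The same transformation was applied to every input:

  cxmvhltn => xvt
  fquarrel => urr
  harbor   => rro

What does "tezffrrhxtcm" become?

zxt

Each output is the input with this applied: sort the characters into reverse alphabetical order, then keep only the first 3 characters.
On "tezffrrhxtcm": the first step gives "zxttrrmhffec", and the second then gives "zxt".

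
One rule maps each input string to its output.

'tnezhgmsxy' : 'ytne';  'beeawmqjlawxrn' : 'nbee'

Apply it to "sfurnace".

esfu

In each case the input is transformed by: move the last character to the front, then keep only the first 4 characters.
Doing the same to "sfurnace": "esfu".
(Check on "tnezhgmsxy": → "ytnezhgmsx" → "ytne" ✓)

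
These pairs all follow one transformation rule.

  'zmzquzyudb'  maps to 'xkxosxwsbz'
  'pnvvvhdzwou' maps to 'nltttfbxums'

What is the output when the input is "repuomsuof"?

In each case the input is transformed by: shift every letter 2 places backward in the alphabet (wrapping around).
"repuomsuof" → "pcnsmkqsmd".

pcnsmkqsmd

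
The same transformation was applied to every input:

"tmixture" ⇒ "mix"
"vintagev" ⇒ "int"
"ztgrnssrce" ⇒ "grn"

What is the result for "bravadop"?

In each case the input is transformed by: swap the front and back halves of the string, then keep only the last 3 characters.
Starting from "bravadop": after the first operation, "adopbrav"; after the second, "rav".

rav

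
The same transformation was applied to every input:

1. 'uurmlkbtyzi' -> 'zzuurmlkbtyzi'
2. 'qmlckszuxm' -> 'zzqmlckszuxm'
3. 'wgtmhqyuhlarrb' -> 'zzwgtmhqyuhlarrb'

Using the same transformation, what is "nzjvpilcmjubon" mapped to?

Looking at the pairs, the operation is to prepend "zz".
Applying that to "nzjvpilcmjubon" gives "zznzjvpilcmjubon".

zznzjvpilcmjubon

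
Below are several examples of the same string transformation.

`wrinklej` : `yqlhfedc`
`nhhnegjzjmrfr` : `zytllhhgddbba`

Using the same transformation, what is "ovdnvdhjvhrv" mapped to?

The pattern: shift every letter 6 places backward in the alphabet (wrapping around), then sort the characters into reverse alphabetical order.
For "ovdnvdhjvhrv", step one produces "ipxhpxbdpblp"; step two turns that into "xxpppplihdbb".

xxpppplihdbb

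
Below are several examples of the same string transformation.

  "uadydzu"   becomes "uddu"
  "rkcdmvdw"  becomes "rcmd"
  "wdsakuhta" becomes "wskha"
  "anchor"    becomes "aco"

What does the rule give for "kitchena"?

kthn

The transformation: keep every other character starting from the first (positions 1st, 3rd, 5th, ...).
On "kitchena" that produces "kthn".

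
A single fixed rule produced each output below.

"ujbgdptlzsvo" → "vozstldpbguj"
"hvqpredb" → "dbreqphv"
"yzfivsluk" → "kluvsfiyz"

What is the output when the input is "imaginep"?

The transformation: swap each adjacent pair of characters (1↔2, 3↔4, ...), then reverse the string.
On "imaginep": the first step gives "miganipe", and the second then gives "epinagim".

epinagim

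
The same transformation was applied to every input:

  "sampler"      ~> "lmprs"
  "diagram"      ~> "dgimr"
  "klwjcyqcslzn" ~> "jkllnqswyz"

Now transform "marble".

In each case the input is transformed by: sort the characters into alphabetical order, then delete the first 2 characters.
"marble" → "abelmr" → "elmr".
(Check on "klwjcyqcslzn": → "ccjkllnqswyz" → "jkllnqswyz" ✓)

elmr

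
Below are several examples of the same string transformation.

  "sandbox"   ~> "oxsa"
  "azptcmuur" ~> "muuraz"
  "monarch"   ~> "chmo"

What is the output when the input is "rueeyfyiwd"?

The rule is to move the first 2 characters to the end (rotate left by 2), then delete the first 3 characters.
Applying that to "rueeyfyiwd" gives "fyiwdru".

fyiwdru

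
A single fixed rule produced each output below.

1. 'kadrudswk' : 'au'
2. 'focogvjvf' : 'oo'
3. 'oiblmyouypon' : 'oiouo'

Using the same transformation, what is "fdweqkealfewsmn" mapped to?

The transformation: keep only the vowels.
On "fdweqkealfewsmn" that produces "eeae".

eeae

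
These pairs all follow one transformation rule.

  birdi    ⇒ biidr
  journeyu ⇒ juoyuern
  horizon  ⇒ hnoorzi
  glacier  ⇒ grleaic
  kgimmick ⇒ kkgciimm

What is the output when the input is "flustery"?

Looking at the pairs, the operation is to take characters alternately from the front and the back (1st, last, 2nd, 2nd-last, ...).
Applying that to "flustery" gives "fylruest".

fylruest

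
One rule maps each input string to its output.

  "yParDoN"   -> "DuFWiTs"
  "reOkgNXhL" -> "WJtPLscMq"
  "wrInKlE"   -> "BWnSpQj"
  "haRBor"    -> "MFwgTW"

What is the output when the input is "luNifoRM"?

QZsNKTwr

The transformation: shift every letter 5 places forward in the alphabet (wrapping around), then flip the case of every letter.
Applying both steps to "luNifoRM": "qzSnktWR", then "QZsNKTwr".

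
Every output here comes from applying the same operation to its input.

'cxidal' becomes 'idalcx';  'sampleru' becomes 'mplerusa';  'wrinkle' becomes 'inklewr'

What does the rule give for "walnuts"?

In each case the input is transformed by: move the first 2 characters to the end (rotate left by 2).
So "walnuts" becomes "lnutswa".

lnutswa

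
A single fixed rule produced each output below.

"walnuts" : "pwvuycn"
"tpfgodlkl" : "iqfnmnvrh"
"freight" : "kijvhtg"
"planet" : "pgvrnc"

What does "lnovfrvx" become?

Each output is the input with this applied: move the first 3 characters to the end (rotate left by 3), then shift every letter 2 places forward in the alphabet (wrapping around).
Applying both steps to "lnovfrvx": "vfrvxlno", then "xhtxznpq".

xhtxznpq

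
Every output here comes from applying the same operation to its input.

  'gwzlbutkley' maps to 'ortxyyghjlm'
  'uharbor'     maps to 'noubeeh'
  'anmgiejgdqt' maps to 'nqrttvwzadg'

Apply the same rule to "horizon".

uvabbem

The transformation: sort the characters into alphabetical order, then shift every letter 13 places forward in the alphabet (wrapping around) — i.e. ROT13.
"horizon" → "hinoorz" → "uvabbem".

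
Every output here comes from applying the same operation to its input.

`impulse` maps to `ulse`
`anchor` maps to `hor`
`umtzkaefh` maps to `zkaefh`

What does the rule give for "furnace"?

nace

In each case the input is transformed by: delete the first 3 characters.
On "furnace" that produces "nace".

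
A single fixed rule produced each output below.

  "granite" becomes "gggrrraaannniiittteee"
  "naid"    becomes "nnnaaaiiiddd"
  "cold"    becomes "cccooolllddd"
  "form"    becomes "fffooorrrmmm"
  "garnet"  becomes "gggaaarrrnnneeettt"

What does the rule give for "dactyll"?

The pattern: repeat every character 3 times.
So "dactyll" becomes "dddaaaccctttyyyllllll".

dddaaaccctttyyyllllll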